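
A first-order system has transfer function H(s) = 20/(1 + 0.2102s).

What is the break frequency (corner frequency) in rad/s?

Corner frequency = 1/τ = 1/0.2102 = 4.757 rad/s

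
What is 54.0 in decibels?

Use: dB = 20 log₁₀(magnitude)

dB = 20 log₁₀(54.0) = 34.6 dB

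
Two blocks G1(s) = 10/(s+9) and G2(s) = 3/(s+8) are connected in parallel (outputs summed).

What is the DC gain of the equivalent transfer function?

Parallel: G_eq = G1 + G2. DC gain = G1(0) + G2(0) = 10/9 + 3/8 = 1.1111 + 0.375 = 1.4861.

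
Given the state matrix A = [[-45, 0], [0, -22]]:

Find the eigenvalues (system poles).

For diagonal matrix, eigenvalues are diagonal entries: λ₁ = -45, λ₂ = -22.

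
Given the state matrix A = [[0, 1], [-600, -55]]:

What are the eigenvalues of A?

det(A - λI) = λ² - (-55)λ + 600 = (λ - (-40))(λ - (-15)). Eigenvalues: -40, -15.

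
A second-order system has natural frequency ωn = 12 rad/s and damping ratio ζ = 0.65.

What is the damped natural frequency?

ωd = ωn√(1 - ζ²) = 12√(1 - 0.65²) = 9.12 rad/s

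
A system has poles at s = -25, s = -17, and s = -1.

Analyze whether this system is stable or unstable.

All poles are in the left half-plane. System is stable.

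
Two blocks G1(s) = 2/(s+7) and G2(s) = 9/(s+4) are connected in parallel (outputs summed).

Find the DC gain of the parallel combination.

Parallel: G_eq = G1 + G2. DC gain = G1(0) + G2(0) = 2/7 + 9/4 = 0.2857 + 2.25 = 2.5357.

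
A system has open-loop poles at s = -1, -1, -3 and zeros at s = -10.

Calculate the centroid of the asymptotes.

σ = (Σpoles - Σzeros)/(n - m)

σ = (Σpoles - Σzeros)/(n - m) = (-5 - (-10))/(3 - 1) = 5/2 = 2.5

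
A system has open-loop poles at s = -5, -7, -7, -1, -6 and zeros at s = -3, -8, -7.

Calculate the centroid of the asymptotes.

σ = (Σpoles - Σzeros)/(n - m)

σ = (Σpoles - Σzeros)/(n - m) = (-26 - (-18))/(5 - 3) = -8/2 = -4.0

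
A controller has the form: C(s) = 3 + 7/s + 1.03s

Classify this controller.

This is a Proportional-Integral-Derivative (PID) controller.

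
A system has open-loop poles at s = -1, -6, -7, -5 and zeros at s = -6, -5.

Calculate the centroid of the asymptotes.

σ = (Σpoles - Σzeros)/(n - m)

σ = (Σpoles - Σzeros)/(n - m) = (-19 - (-11))/(4 - 2) = -8/2 = -4.0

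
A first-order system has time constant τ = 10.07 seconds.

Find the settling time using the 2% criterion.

For first-order system, 2% settling time ≈ 4τ = 4 × 10.07 = 40.28 s.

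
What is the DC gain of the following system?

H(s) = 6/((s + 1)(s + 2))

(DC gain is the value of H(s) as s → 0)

DC gain = H(0) = 6/(1 × 2) = 6/2 = 3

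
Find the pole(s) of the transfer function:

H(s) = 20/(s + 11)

Pole is where denominator = 0: s + 11 = 0, so s = -11.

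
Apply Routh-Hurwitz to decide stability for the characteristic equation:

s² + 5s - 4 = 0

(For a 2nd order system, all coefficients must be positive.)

Coefficients: 1, 5, -4. c=-4 not positive, so system is unstable.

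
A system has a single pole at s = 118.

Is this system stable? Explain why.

Pole at s = 118 is in the right half-plane. Unstable.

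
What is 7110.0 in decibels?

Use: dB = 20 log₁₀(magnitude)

dB = 20 log₁₀(7110.0) = 77.0 dB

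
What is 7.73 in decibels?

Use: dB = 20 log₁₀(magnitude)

dB = 20 log₁₀(7.73) = 17.8 dB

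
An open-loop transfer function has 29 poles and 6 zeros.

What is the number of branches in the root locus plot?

Root locus has n branches where n = number of poles = 29.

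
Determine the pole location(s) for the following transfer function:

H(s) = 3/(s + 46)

Pole is where denominator = 0: s + 46 = 0, so s = -46.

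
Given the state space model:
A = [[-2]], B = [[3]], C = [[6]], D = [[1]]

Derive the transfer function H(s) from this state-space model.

(sI - A)⁻¹ = 1/(s + 2). H(s) = 6×3/(s + 2) + 1 = (s + 20)/(s + 2).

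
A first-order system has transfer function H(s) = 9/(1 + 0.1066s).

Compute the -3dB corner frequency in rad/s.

Corner frequency = 1/τ = 1/0.1066 = 9.381 rad/s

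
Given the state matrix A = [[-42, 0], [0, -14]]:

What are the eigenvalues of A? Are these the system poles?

For diagonal matrix, eigenvalues are diagonal entries: λ₁ = -42, λ₂ = -14. Eigenvalues of A = system poles.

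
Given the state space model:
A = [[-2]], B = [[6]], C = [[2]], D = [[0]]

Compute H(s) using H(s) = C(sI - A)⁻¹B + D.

(sI - A)⁻¹ = 1/(s + 2). H(s) = 2 × 6/(s + 2) + 0 = 12/(s + 2).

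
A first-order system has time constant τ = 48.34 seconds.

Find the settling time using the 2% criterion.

For first-order system, 2% settling time ≈ 4τ = 4 × 48.34 = 193.36 s.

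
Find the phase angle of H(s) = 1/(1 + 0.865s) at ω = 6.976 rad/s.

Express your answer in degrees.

Phase = -arctan(ωτ) = -arctan(6.976 × 0.865) = -80.6°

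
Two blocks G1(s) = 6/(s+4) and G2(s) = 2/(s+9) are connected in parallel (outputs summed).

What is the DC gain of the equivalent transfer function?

Parallel: G_eq = G1 + G2. DC gain = G1(0) + G2(0) = 6/4 + 2/9 = 1.5 + 0.2222 = 1.7222.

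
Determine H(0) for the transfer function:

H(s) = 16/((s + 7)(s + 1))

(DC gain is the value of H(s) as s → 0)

DC gain = H(0) = 16/(7 × 1) = 16/7 = 2.2857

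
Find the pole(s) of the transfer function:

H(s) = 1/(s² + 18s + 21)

Discriminant = 18² - 4×1×21 = 324 - 84 = 240 > 0, so two distinct real poles. Using quadratic formula: s = (-18 ± √240)/(2×1) = (-18 ± √240)/2, with √240 ≈ 15.4919. s₁ ≈ -1.2540, s₂ ≈ -16.7460. Poles: s₁ = -1.2540, s₂ = -16.7460.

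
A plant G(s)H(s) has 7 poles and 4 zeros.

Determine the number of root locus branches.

Root locus has n branches where n = number of poles = 7.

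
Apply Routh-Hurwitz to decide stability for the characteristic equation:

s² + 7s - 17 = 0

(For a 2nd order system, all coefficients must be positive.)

Coefficients: 1, 7, -17. c=-17 not positive, so system is unstable.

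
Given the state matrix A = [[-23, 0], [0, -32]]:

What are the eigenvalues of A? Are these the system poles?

For diagonal matrix, eigenvalues are diagonal entries: λ₁ = -23, λ₂ = -32. Eigenvalues of A = system poles.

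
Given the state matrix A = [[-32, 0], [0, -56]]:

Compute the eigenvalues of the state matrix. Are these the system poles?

For diagonal matrix, eigenvalues are diagonal entries: λ₁ = -32, λ₂ = -56. Eigenvalues of A = system poles.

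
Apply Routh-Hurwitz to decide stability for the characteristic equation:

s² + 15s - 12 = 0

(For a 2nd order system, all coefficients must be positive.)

Coefficients: 1, 15, -12. c=-12 not positive, so system is unstable.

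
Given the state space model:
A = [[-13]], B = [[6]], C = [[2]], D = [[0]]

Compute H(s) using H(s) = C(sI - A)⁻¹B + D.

(sI - A)⁻¹ = 1/(s + 13). H(s) = 2 × 6/(s + 13) + 0 = 12/(s + 13).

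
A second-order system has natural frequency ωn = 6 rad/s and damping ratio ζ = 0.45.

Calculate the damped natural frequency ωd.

ωd = ωn√(1 - ζ²) = 6√(1 - 0.45²) = 5.36 rad/s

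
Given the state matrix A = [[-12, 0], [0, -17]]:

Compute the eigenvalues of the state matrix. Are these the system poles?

For diagonal matrix, eigenvalues are diagonal entries: λ₁ = -12, λ₂ = -17. Eigenvalues of A = system poles.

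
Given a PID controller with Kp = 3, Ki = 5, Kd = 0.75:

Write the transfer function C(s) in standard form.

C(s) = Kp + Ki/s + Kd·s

Substituting values: C(s) = 3 + 5/s + 0.75s = (0.75s² + 3s + 5)/s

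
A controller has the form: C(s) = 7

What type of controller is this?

This is a Proportional (P) controller.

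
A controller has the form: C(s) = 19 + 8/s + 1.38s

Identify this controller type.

This is a Proportional-Integral-Derivative (PID) controller.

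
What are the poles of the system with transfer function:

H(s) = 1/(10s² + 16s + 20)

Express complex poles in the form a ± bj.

Discriminant = 16² - 4×10×20 = 256 - 800 = -544 < 0, so the poles are a complex conjugate pair s = (-16 ± j√544)/(2×10). Real part = -16/(2×10) = -16/20 = -0.8; imaginary part = ±√544/(2×10) ≈ 1.1662. Poles: s = -0.8 ± 1.1662j.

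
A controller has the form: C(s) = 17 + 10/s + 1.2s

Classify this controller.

This is a Proportional-Integral-Derivative (PID) controller.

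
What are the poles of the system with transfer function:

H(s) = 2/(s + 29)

Pole is where denominator = 0: s + 29 = 0, so s = -29.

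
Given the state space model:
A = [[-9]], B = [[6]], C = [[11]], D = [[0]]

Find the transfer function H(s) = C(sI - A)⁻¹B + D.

(sI - A)⁻¹ = 1/(s + 9). H(s) = 11 × 6/(s + 9) + 0 = 66/(s + 9).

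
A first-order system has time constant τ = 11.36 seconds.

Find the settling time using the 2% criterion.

For first-order system, 2% settling time ≈ 4τ = 4 × 11.36 = 45.44 s.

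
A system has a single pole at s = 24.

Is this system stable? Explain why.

Pole at s = 24 is in the right half-plane. Unstable.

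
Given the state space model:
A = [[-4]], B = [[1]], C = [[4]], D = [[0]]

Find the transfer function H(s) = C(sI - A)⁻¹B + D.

(sI - A)⁻¹ = 1/(s + 4). H(s) = 4 × 1/(s + 4) + 0 = 4/(s + 4).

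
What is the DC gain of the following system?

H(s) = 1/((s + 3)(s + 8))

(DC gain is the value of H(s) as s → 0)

DC gain = H(0) = 1/(3 × 8) = 1/24 = 0.0417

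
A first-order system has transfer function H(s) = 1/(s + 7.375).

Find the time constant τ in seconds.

For H(s) = 1/(s + 1/τ), the pole is at -1/τ = -7.375, so τ = 1/7.375 = 0.1356 s.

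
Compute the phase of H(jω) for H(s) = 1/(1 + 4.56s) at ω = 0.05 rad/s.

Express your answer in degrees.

Phase = -arctan(ωτ) = -arctan(0.05 × 4.56) = -12.8°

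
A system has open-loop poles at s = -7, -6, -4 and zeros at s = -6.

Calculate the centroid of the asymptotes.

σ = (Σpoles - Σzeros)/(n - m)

σ = (Σpoles - Σzeros)/(n - m) = (-17 - (-6))/(3 - 1) = -11/2 = -5.5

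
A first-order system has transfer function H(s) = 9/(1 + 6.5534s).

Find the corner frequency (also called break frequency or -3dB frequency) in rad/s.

Corner frequency = 1/τ = 1/6.5534 = 0.153 rad/s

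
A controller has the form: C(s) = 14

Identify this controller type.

This is a Proportional (P) controller.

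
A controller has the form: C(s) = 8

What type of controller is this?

This is a Proportional (P) controller.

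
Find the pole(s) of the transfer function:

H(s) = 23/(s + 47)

Pole is where denominator = 0: s + 47 = 0, so s = -47.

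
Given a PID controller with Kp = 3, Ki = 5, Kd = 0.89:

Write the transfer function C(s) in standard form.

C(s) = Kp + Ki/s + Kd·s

Substituting values: C(s) = 3 + 5/s + 0.89s = (0.89s² + 3s + 5)/s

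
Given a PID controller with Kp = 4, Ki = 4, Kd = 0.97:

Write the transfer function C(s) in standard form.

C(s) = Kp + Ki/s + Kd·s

Substituting values: C(s) = 4 + 4/s + 0.97s = (0.97s² + 4s + 4)/s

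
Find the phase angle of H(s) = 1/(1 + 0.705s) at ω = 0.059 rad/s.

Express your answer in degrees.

Phase = -arctan(ωτ) = -arctan(0.059 × 0.705) = -2.4°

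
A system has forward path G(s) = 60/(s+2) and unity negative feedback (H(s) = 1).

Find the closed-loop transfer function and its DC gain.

T(s) = G/(1+GH) = [60/(s+2)] / [1 + 60/(s+2)] = 60/(s+2+60) = 60/(s+62). DC gain = 60/62 = 0.9677.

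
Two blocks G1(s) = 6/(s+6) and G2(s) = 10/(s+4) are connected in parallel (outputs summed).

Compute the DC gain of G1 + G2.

Parallel: G_eq = G1 + G2. DC gain = G1(0) + G2(0) = 6/6 + 10/4 = 1 + 2.5 = 3.5.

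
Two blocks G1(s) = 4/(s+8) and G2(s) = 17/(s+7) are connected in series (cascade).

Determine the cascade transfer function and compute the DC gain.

Series: multiply transfer functions. G_eq = 4/(s+8) × 17/(s+7) = 68/((s+8)(s+7)). DC gain = 68/(8×7) = 1.2143.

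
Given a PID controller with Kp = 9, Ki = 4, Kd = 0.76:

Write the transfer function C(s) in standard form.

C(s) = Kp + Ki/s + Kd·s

Substituting values: C(s) = 9 + 4/s + 0.76s = (0.76s² + 9s + 4)/s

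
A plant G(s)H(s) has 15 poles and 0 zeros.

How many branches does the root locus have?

Root locus has n branches where n = number of poles = 15.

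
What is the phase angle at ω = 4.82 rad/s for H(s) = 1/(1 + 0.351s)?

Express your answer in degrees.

Phase = -arctan(ωτ) = -arctan(4.82 × 0.351) = -59.4°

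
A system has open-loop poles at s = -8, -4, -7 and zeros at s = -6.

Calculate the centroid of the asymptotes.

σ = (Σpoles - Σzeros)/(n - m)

σ = (Σpoles - Σzeros)/(n - m) = (-19 - (-6))/(3 - 1) = -13/2 = -6.5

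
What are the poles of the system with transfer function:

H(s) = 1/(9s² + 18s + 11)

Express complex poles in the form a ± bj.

Discriminant = 18² - 4×9×11 = 324 - 396 = -72 < 0, so the poles are a complex conjugate pair s = (-18 ± j√72)/(2×9). Real part = -18/(2×9) = -18/18 = -1; imaginary part = ±√72/(2×9) ≈ 0.4714. Poles: s = -1 ± 0.4714j.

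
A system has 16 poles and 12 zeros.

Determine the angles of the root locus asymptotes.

n - m = 16 - 12 = 4. Angles: θk = (2k + 1)·180°/4 = 45°, 135°, 225°, 315°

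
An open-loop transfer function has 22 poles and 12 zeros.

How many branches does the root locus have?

Root locus has n branches where n = number of poles = 22.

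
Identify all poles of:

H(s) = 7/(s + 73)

Pole is where denominator = 0: s + 73 = 0, so s = -73.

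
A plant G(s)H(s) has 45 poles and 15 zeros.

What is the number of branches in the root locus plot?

Root locus has n branches where n = number of poles = 45.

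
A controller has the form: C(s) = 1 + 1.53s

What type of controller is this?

This is a Proportional-Derivative (PD) controller.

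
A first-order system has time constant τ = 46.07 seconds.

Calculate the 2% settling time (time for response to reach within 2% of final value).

For first-order system, 2% settling time ≈ 4τ = 4 × 46.07 = 184.28 s.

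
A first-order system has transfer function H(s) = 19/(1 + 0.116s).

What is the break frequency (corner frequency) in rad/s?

Corner frequency = 1/τ = 1/0.116 = 8.621 rad/s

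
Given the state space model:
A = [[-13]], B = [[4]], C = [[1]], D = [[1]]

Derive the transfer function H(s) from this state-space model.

(sI - A)⁻¹ = 1/(s + 13). H(s) = 1×4/(s + 13) + 1 = (s + 17)/(s + 13).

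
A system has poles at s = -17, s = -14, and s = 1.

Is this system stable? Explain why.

Pole(s) at s = 1 are not in the left half-plane. System is unstable.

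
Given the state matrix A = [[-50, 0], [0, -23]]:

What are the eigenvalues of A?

For diagonal matrix, eigenvalues are diagonal entries: λ₁ = -50, λ₂ = -23.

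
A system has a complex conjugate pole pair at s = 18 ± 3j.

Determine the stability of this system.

Real part of poles is 18 (> 0, right half-plane). Unstable.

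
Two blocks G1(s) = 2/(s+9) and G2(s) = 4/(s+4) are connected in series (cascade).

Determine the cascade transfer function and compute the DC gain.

Series: multiply transfer functions. G_eq = 2/(s+9) × 4/(s+4) = 8/((s+9)(s+4)). DC gain = 8/(9×4) = 0.2222.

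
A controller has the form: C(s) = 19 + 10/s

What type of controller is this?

This is a Proportional-Integral (PI) controller.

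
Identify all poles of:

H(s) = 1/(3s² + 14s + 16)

Discriminant = 14² - 4×3×16 = 196 - 192 = 4 > 0, so two distinct real poles. Using quadratic formula: s = (-14 ± √4)/(2×3) = (-14 ± √4)/6, with √4 = 2. s₁ = -12/6 = -2, s₂ = -16/6 ≈ -2.6667. Poles: s₁ = -2, s₂ = -2.6667.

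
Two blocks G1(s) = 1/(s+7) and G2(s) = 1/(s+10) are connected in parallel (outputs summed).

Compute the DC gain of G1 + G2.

Parallel: G_eq = G1 + G2. DC gain = G1(0) + G2(0) = 1/7 + 1/10 = 0.1429 + 0.1 = 0.2429.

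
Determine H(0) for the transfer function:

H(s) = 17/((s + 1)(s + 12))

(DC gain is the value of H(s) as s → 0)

DC gain = H(0) = 17/(1 × 12) = 17/12 = 1.4167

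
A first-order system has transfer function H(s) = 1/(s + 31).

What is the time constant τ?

For H(s) = 1/(s + 1/τ), the pole is at -1/τ = -31, so τ = 1/31 = 0.0323 s.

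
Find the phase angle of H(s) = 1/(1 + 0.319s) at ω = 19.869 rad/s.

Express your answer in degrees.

Phase = -arctan(ωτ) = -arctan(19.869 × 0.319) = -81.0°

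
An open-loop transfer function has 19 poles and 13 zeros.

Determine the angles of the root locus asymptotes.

n - m = 19 - 13 = 6. Angles: θk = (2k + 1)·180°/6 = 30°, 90°, 150°, 210°, 270°, 330°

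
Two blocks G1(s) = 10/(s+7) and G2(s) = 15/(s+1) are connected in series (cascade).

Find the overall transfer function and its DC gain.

Series: multiply transfer functions. G_eq = 10/(s+7) × 15/(s+1) = 150/((s+7)(s+1)). DC gain = 150/(7×1) = 21.4286.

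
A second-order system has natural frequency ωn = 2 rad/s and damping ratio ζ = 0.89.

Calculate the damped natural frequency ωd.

ωd = ωn√(1 - ζ²) = 2√(1 - 0.89²) = 0.91 rad/s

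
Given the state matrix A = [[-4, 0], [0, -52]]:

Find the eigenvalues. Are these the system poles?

For diagonal matrix, eigenvalues are diagonal entries: λ₁ = -4, λ₂ = -52. Eigenvalues of A = system poles.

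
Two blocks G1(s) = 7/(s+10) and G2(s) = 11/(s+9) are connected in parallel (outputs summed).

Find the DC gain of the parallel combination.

Parallel: G_eq = G1 + G2. DC gain = G1(0) + G2(0) = 7/10 + 11/9 = 0.7 + 1.2222 = 1.9222.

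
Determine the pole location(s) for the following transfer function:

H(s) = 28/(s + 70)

Pole is where denominator = 0: s + 70 = 0, so s = -70.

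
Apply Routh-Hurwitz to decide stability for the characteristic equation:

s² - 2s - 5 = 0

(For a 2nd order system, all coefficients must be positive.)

Coefficients: 1, -2, -5. b=-2, c=-5 not positive, so system is unstable.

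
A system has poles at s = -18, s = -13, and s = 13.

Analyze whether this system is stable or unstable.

Pole(s) at s = 13 are not in the left half-plane. System is unstable.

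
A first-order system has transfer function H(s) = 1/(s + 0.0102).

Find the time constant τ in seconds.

For H(s) = 1/(s + 1/τ), the pole is at -1/τ = -0.0102, so τ = 1/0.0102 = 98.04 s.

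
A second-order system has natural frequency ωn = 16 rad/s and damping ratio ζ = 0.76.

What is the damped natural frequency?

ωd = ωn√(1 - ζ²) = 16√(1 - 0.76²) = 10.4 rad/s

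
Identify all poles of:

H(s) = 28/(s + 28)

Pole is where denominator = 0: s + 28 = 0, so s = -28.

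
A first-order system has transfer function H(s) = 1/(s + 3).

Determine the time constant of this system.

For H(s) = 1/(s + 1/τ), the pole is at -1/τ = -3, so τ = 1/3 = 0.3333 s.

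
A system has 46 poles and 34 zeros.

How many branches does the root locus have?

Root locus has n branches where n = number of poles = 46.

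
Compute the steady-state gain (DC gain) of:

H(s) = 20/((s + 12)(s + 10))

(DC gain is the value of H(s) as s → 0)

DC gain = H(0) = 20/(12 × 10) = 20/120 = 0.1667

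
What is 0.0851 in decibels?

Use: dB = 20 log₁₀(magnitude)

dB = 20 log₁₀(0.0851) = -21.4 dB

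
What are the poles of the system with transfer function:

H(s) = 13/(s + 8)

Pole is where denominator = 0: s + 8 = 0, so s = -8.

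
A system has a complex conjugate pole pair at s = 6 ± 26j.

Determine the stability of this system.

Real part of poles is 6 (> 0, right half-plane). Unstable.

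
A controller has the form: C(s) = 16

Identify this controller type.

This is a Proportional (P) controller.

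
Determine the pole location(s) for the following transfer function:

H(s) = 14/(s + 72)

Pole is where denominator = 0: s + 72 = 0, so s = -72.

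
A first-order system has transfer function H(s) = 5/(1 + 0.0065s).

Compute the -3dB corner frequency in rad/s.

Corner frequency = 1/τ = 1/0.0065 = 153.846 rad/s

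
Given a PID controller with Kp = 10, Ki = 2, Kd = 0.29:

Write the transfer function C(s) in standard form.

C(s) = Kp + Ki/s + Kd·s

Substituting values: C(s) = 10 + 2/s + 0.29s = (0.29s² + 10s + 2)/s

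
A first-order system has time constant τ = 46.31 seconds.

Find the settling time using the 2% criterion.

For first-order system, 2% settling time ≈ 4τ = 4 × 46.31 = 185.24 s.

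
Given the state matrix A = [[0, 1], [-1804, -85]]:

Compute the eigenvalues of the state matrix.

det(A - λI) = λ² - (-85)λ + 1804 = (λ - (-41))(λ - (-44)). Eigenvalues: -41, -44.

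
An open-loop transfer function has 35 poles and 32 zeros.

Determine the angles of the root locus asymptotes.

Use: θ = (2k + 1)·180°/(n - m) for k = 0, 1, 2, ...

n - m = 35 - 32 = 3. Angles: θk = (2k + 1)·180°/3 = 60°, 180°, 300°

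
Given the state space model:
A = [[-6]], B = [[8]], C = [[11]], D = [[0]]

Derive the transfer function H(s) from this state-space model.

(sI - A)⁻¹ = 1/(s + 6). H(s) = 11 × 8/(s + 6) + 0 = 88/(s + 6).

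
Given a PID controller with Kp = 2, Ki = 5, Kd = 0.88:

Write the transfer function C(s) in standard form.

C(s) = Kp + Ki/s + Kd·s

Substituting values: C(s) = 2 + 5/s + 0.88s = (0.88s² + 2s + 5)/s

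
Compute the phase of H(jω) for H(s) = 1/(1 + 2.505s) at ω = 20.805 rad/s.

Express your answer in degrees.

Phase = -arctan(ωτ) = -arctan(20.805 × 2.505) = -88.9°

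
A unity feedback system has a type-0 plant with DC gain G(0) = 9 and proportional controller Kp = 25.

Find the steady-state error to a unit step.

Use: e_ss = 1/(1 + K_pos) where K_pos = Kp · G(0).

K_pos = Kp · G(0) = 25 × 9 = 225. e_ss = 1/(1 + 225) = 0.0044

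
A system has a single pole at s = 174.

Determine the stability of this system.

Pole at s = 174 is in the right half-plane. Unstable.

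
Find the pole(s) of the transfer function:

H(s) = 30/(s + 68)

Pole is where denominator = 0: s + 68 = 0, so s = -68.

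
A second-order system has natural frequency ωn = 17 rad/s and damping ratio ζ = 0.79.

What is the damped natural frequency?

ωd = ωn√(1 - ζ²) = 17√(1 - 0.79²) = 10.42 rad/s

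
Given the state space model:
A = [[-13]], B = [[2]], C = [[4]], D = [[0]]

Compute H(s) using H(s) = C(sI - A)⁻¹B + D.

(sI - A)⁻¹ = 1/(s + 13). H(s) = 4 × 2/(s + 13) + 0 = 8/(s + 13).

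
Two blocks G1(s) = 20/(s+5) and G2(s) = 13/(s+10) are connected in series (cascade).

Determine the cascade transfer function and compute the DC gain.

Series: multiply transfer functions. G_eq = 20/(s+5) × 13/(s+10) = 260/((s+5)(s+10)). DC gain = 260/(5×10) = 5.2.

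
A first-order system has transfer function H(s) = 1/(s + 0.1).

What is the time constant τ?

For H(s) = 1/(s + 1/τ), the pole is at -1/τ = -0.1, so τ = 1/0.1 = 10 s.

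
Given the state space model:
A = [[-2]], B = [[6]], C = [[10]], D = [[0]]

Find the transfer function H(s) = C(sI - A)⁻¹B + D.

(sI - A)⁻¹ = 1/(s + 2). H(s) = 10 × 6/(s + 2) + 0 = 60/(s + 2).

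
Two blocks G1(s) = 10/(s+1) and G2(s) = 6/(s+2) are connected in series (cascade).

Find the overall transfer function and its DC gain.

Series: multiply transfer functions. G_eq = 10/(s+1) × 6/(s+2) = 60/((s+1)(s+2)). DC gain = 60/(1×2) = 30.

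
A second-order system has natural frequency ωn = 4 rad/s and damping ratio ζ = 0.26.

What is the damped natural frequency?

ωd = ωn√(1 - ζ²) = 4√(1 - 0.26²) = 3.86 rad/s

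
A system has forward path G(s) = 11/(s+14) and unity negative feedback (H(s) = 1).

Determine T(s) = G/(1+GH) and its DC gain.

T(s) = G/(1+GH) = [11/(s+14)] / [1 + 11/(s+14)] = 11/(s+14+11) = 11/(s+25). DC gain = 11/25 = 0.44.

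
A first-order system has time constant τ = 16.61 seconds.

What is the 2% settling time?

For first-order system, 2% settling time ≈ 4τ = 4 × 16.61 = 66.44 s.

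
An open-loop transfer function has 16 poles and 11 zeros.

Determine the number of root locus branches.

Root locus has n branches where n = number of poles = 16.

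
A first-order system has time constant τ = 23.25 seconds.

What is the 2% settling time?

For first-order system, 2% settling time ≈ 4τ = 4 × 23.25 = 93.0 s.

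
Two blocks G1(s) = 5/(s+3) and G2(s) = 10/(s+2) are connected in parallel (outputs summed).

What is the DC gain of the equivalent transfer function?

Parallel: G_eq = G1 + G2. DC gain = G1(0) + G2(0) = 5/3 + 10/2 = 1.6667 + 5 = 6.6667.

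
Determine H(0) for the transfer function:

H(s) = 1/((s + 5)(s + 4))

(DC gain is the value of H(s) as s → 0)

DC gain = H(0) = 1/(5 × 4) = 1/20 = 0.05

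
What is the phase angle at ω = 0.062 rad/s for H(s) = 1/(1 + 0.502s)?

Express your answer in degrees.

Phase = -arctan(ωτ) = -arctan(0.062 × 0.502) = -1.8°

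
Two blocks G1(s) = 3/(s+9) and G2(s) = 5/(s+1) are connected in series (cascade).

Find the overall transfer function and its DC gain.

Series: multiply transfer functions. G_eq = 3/(s+9) × 5/(s+1) = 15/((s+9)(s+1)). DC gain = 15/(9×1) = 1.6667.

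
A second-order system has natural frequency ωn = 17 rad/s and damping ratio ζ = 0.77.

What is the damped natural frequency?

ωd = ωn√(1 - ζ²) = 17√(1 - 0.77²) = 10.85 rad/s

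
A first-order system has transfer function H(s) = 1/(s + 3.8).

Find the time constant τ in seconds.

For H(s) = 1/(s + 1/τ), the pole is at -1/τ = -3.8, so τ = 1/3.8 = 0.2632 s.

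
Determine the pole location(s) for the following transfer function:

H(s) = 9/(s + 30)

Pole is where denominator = 0: s + 30 = 0, so s = -30.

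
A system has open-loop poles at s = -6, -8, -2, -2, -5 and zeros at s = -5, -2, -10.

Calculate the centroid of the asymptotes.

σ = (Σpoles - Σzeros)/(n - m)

σ = (Σpoles - Σzeros)/(n - m) = (-23 - (-17))/(5 - 3) = -6/2 = -3.0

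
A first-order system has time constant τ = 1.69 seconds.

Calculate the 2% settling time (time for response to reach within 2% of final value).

For first-order system, 2% settling time ≈ 4τ = 4 × 1.69 = 6.76 s.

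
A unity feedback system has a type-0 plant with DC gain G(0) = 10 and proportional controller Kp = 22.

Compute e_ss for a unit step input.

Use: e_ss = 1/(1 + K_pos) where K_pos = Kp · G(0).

K_pos = Kp · G(0) = 22 × 10 = 220. e_ss = 1/(1 + 220) = 0.0045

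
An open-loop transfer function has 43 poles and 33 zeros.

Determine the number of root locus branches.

Root locus has n branches where n = number of poles = 43.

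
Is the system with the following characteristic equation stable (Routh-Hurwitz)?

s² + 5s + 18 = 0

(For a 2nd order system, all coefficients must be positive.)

Coefficients: 1, 5, 18. All positive, so system is stable.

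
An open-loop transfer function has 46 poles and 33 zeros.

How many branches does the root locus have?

Root locus has n branches where n = number of poles = 46.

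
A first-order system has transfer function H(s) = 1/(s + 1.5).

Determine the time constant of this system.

For H(s) = 1/(s + 1/τ), the pole is at -1/τ = -1.5, so τ = 1/1.5 = 0.6667 s.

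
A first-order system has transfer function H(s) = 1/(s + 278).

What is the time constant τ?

For H(s) = 1/(s + 1/τ), the pole is at -1/τ = -278, so τ = 1/278 = 0.0036 s.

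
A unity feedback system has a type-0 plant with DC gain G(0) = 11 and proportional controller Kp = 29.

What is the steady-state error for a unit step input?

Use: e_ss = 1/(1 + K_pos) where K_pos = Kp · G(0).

K_pos = Kp · G(0) = 29 × 11 = 319. e_ss = 1/(1 + 319) = 0.003125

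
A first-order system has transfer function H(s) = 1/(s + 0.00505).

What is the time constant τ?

For H(s) = 1/(s + 1/τ), the pole is at -1/τ = -0.00505, so τ = 1/0.00505 = 198 s.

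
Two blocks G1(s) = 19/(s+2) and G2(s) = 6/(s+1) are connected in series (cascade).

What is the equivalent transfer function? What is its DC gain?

Series: multiply transfer functions. G_eq = 19/(s+2) × 6/(s+1) = 114/((s+2)(s+1)). DC gain = 114/(2×1) = 57.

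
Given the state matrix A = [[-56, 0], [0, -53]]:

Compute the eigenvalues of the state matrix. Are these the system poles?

For diagonal matrix, eigenvalues are diagonal entries: λ₁ = -56, λ₂ = -53. Eigenvalues of A = system poles.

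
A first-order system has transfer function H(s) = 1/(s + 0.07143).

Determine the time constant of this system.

For H(s) = 1/(s + 1/τ), the pole is at -1/τ = -0.07143, so τ = 1/0.07143 = 14 s.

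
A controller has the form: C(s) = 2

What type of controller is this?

This is a Proportional (P) controller.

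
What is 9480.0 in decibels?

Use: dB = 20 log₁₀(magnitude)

dB = 20 log₁₀(9480.0) = 79.5 dB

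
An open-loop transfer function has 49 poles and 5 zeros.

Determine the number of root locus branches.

Root locus has n branches where n = number of poles = 49.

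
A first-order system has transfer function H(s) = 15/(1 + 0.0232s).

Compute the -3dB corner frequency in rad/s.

Corner frequency = 1/τ = 1/0.0232 = 43.103 rad/s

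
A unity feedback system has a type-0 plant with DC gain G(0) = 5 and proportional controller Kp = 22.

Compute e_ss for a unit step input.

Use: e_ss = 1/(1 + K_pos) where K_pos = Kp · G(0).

K_pos = Kp · G(0) = 22 × 5 = 110. e_ss = 1/(1 + 110) = 0.0090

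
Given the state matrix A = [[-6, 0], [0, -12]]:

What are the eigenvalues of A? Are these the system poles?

For diagonal matrix, eigenvalues are diagonal entries: λ₁ = -6, λ₂ = -12. Eigenvalues of A = system poles.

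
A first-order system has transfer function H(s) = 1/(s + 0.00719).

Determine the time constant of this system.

For H(s) = 1/(s + 1/τ), the pole is at -1/τ = -0.00719, so τ = 1/0.00719 = 139.1 s.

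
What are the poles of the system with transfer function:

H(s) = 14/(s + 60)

Pole is where denominator = 0: s + 60 = 0, so s = -60.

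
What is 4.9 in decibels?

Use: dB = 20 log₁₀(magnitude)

dB = 20 log₁₀(4.9) = 13.8 dB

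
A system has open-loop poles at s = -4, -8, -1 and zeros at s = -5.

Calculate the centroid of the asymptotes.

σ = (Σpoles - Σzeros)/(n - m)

σ = (Σpoles - Σzeros)/(n - m) = (-13 - (-5))/(3 - 1) = -8/2 = -4.0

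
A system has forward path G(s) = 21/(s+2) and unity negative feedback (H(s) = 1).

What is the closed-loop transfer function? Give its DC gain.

T(s) = G/(1+GH) = [21/(s+2)] / [1 + 21/(s+2)] = 21/(s+2+21) = 21/(s+23). DC gain = 21/23 = 0.9130.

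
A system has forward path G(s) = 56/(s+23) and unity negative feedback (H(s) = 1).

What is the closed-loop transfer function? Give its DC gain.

T(s) = G/(1+GH) = [56/(s+23)] / [1 + 56/(s+23)] = 56/(s+23+56) = 56/(s+79). DC gain = 56/79 = 0.7089.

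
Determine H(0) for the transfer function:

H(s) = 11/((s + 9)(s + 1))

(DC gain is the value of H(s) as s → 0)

DC gain = H(0) = 11/(9 × 1) = 11/9 = 1.2222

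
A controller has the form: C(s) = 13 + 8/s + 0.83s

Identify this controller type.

This is a Proportional-Integral-Derivative (PID) controller.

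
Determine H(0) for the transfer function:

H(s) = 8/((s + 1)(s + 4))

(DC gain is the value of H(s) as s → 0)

DC gain = H(0) = 8/(1 × 4) = 8/4 = 2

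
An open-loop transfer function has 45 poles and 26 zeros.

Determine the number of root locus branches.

Root locus has n branches where n = number of poles = 45.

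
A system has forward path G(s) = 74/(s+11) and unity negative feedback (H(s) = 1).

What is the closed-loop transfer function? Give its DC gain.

T(s) = G/(1+GH) = [74/(s+11)] / [1 + 74/(s+11)] = 74/(s+11+74) = 74/(s+85). DC gain = 74/85 = 0.8706.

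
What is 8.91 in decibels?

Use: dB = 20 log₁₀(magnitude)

dB = 20 log₁₀(8.91) = 19.0 dB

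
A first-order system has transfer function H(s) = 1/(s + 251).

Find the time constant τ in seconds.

For H(s) = 1/(s + 1/τ), the pole is at -1/τ = -251, so τ = 1/251 = 0.0040 s.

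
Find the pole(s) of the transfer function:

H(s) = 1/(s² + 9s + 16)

Discriminant = 9² - 4×1×16 = 81 - 64 = 17 > 0, so two distinct real poles. Using quadratic formula: s = (-9 ± √17)/(2×1) = (-9 ± √17)/2, with √17 ≈ 4.1231. s₁ ≈ -2.4384, s₂ ≈ -6.5616. Poles: s₁ = -2.4384, s₂ = -6.5616.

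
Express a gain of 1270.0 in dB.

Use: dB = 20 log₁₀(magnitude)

dB = 20 log₁₀(1270.0) = 62.1 dB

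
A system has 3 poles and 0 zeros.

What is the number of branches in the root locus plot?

Root locus has n branches where n = number of poles = 3.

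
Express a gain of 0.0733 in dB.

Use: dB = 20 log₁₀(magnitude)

dB = 20 log₁₀(0.0733) = -22.7 dB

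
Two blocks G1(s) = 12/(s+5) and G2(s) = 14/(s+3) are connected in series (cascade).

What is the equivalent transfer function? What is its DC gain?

Series: multiply transfer functions. G_eq = 12/(s+5) × 14/(s+3) = 168/((s+5)(s+3)). DC gain = 168/(5×3) = 11.2.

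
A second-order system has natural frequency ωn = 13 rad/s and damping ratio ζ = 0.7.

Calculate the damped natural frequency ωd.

ωd = ωn√(1 - ζ²) = 13√(1 - 0.7²) = 9.28 rad/s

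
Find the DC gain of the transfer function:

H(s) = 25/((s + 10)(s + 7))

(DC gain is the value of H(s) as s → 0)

DC gain = H(0) = 25/(10 × 7) = 25/70 = 0.3571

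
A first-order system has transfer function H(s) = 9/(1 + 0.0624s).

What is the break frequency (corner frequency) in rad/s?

Corner frequency = 1/τ = 1/0.0624 = 16.026 rad/s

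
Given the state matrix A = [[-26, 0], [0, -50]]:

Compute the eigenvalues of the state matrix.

For diagonal matrix, eigenvalues are diagonal entries: λ₁ = -26, λ₂ = -50.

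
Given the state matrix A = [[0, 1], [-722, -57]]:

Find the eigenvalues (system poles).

det(A - λI) = λ² - (-57)λ + 722 = (λ - (-19))(λ - (-38)). Eigenvalues: -19, -38.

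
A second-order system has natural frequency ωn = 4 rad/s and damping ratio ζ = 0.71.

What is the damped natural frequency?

ωd = ωn√(1 - ζ²) = 4√(1 - 0.71²) = 2.82 rad/s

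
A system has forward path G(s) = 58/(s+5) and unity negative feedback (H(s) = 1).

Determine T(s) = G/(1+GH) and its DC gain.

T(s) = G/(1+GH) = [58/(s+5)] / [1 + 58/(s+5)] = 58/(s+5+58) = 58/(s+63). DC gain = 58/63 = 0.9206.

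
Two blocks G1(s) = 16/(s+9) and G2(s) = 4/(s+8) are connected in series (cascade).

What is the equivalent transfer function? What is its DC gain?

Series: multiply transfer functions. G_eq = 16/(s+9) × 4/(s+8) = 64/((s+9)(s+8)). DC gain = 64/(9×8) = 0.8889.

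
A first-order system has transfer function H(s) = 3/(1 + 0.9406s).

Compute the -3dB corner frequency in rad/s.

Corner frequency = 1/τ = 1/0.9406 = 1.063 rad/s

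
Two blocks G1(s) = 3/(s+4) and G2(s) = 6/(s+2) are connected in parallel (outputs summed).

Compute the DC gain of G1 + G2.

Parallel: G_eq = G1 + G2. DC gain = G1(0) + G2(0) = 3/4 + 6/2 = 0.75 + 3 = 3.75.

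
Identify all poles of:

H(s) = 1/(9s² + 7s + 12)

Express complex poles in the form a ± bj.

Discriminant = 7² - 4×9×12 = 49 - 432 = -383 < 0, so the poles are a complex conjugate pair s = (-7 ± j√383)/(2×9). Real part = -7/(2×9) = -7/18 ≈ -0.3889; imaginary part = ±√383/(2×9) ≈ 1.0872. Poles: s = -0.3889 ± 1.0872j.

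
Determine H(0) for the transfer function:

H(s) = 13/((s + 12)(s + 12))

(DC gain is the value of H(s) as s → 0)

DC gain = H(0) = 13/(12 × 12) = 13/144 = 0.0903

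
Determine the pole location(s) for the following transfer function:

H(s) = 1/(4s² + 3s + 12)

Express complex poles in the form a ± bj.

Discriminant = 3² - 4×4×12 = 9 - 192 = -183 < 0, so the poles are a complex conjugate pair s = (-3 ± j√183)/(2×4). Real part = -3/(2×4) = -3/8 = -0.375; imaginary part = ±√183/(2×4) ≈ 1.6910. Poles: s = -0.375 ± 1.6910j.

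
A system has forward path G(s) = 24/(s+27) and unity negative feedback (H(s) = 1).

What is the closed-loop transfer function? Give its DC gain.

T(s) = G/(1+GH) = [24/(s+27)] / [1 + 24/(s+27)] = 24/(s+27+24) = 24/(s+51). DC gain = 24/51 = 0.4706.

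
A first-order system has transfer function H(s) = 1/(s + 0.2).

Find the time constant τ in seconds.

For H(s) = 1/(s + 1/τ), the pole is at -1/τ = -0.2, so τ = 1/0.2 = 5 s.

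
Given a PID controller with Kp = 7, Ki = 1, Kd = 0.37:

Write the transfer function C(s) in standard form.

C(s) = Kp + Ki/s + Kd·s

Substituting values: C(s) = 7 + 1/s + 0.37s = (0.37s² + 7s + 1)/s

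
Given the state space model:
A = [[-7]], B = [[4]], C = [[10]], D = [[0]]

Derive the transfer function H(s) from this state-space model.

(sI - A)⁻¹ = 1/(s + 7). H(s) = 10 × 4/(s + 7) + 0 = 40/(s + 7).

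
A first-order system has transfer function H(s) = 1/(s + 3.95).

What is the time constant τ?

For H(s) = 1/(s + 1/τ), the pole is at -1/τ = -3.95, so τ = 1/3.95 = 0.2532 s.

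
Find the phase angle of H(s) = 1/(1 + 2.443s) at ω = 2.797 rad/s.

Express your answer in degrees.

Phase = -arctan(ωτ) = -arctan(2.797 × 2.443) = -81.7°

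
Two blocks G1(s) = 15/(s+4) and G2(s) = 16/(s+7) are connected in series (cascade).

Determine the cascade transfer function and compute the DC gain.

Series: multiply transfer functions. G_eq = 15/(s+4) × 16/(s+7) = 240/((s+4)(s+7)). DC gain = 240/(4×7) = 8.5714.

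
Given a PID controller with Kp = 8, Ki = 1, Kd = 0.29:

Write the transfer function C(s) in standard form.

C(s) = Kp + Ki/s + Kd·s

Substituting values: C(s) = 8 + 1/s + 0.29s = (0.29s² + 8s + 1)/s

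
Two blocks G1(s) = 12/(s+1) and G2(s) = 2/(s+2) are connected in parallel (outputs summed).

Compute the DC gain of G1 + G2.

Parallel: G_eq = G1 + G2. DC gain = G1(0) + G2(0) = 12/1 + 2/2 = 12 + 1 = 13.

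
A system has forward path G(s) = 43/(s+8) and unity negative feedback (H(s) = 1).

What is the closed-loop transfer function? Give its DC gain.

T(s) = G/(1+GH) = [43/(s+8)] / [1 + 43/(s+8)] = 43/(s+8+43) = 43/(s+51). DC gain = 43/51 = 0.8431.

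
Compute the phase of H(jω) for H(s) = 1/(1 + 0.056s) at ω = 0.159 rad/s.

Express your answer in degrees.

Phase = -arctan(ωτ) = -arctan(0.159 × 0.056) = -0.5°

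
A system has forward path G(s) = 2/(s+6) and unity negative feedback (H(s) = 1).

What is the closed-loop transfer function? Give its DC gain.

T(s) = G/(1+GH) = [2/(s+6)] / [1 + 2/(s+6)] = 2/(s+6+2) = 2/(s+8). DC gain = 2/8 = 0.25.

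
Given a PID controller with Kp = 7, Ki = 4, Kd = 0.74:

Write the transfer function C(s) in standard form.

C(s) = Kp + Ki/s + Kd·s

Substituting values: C(s) = 7 + 4/s + 0.74s = (0.74s² + 7s + 4)/s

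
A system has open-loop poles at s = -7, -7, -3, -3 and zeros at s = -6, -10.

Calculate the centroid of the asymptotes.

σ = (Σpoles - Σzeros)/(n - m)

σ = (Σpoles - Σzeros)/(n - m) = (-20 - (-16))/(4 - 2) = -4/2 = -2.0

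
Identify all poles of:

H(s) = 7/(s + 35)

Pole is where denominator = 0: s + 35 = 0, so s = -35.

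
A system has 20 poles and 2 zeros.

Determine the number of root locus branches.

Root locus has n branches where n = number of poles = 20.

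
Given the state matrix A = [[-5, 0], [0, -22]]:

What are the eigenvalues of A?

For diagonal matrix, eigenvalues are diagonal entries: λ₁ = -5, λ₂ = -22.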